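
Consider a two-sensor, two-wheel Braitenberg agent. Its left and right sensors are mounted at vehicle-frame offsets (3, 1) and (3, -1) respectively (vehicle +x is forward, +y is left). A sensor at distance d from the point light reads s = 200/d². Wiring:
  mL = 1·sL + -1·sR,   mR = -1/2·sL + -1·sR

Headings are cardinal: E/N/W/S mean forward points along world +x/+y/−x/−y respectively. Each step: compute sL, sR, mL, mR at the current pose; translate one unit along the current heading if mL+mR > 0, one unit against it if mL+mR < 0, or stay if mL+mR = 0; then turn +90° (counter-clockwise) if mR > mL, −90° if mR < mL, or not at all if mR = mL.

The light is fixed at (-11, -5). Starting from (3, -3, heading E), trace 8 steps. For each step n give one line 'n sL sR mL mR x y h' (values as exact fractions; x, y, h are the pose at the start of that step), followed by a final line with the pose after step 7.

0 100/149 20/29 -80/4321 -4430/4321 3 -3 E
1 200/197 40/29 -2080/5713 -10780/5713 2 -3 S
2 25/13 50/29 75/377 -2025/754 2 -2 W
3 40/41 200/261 2240/10701 -13420/10701 3 -2 N
4 100/149 20/29 -80/4321 -4430/4321 3 -3 E
5 200/197 40/29 -2080/5713 -10780/5713 2 -3 S
6 25/13 50/29 75/377 -2025/754 2 -2 W
7 40/41 200/261 2240/10701 -13420/10701 3 -2 N
final 3 -3 E

n=0: pose=(3,-3,E); sL=100/149, sR=20/29; mL=-80/4321, mR=-4430/4321; mL+mR=-4510/4321 → advance -1; mR−mL=-150/149 → turn -1·90°
n=1: pose=(2,-3,S); sL=200/197, sR=40/29; mL=-2080/5713, mR=-10780/5713; mL+mR=-12860/5713 → advance -1; mR−mL=-300/197 → turn -1·90°
n=2: pose=(2,-2,W); sL=25/13, sR=50/29; mL=75/377, mR=-2025/754; mL+mR=-1875/754 → advance -1; mR−mL=-75/26 → turn -1·90°
n=3: pose=(3,-2,N); sL=40/41, sR=200/261; mL=2240/10701, mR=-13420/10701; mL+mR=-11180/10701 → advance -1; mR−mL=-60/41 → turn -1·90°
n=4: pose=(3,-3,E); sL=100/149, sR=20/29; mL=-80/4321, mR=-4430/4321; mL+mR=-4510/4321 → advance -1; mR−mL=-150/149 → turn -1·90°
n=5: pose=(2,-3,S); sL=200/197, sR=40/29; mL=-2080/5713, mR=-10780/5713; mL+mR=-12860/5713 → advance -1; mR−mL=-300/197 → turn -1·90°
n=6: pose=(2,-2,W); sL=25/13, sR=50/29; mL=75/377, mR=-2025/754; mL+mR=-1875/754 → advance -1; mR−mL=-75/26 → turn -1·90°
n=7: pose=(3,-2,N); sL=40/41, sR=200/261; mL=2240/10701, mR=-13420/10701; mL+mR=-11180/10701 → advance -1; mR−mL=-60/41 → turn -1·90°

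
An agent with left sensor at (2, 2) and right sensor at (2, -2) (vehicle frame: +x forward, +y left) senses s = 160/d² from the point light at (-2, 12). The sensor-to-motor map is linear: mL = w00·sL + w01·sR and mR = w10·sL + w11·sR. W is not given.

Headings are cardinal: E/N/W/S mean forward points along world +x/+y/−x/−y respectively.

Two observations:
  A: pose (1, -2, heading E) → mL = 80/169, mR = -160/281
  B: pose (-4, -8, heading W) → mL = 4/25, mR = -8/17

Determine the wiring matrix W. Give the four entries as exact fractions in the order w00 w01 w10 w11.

obs A: pose=(1,-2,E) → sL=160/169, sR=160/281, mL=80/169, mR=-160/281
obs B: pose=(-4,-8,W) → sL=8/25, sR=8/17, mL=4/25, mR=-8/17
sensor matrix S = [[160/169, 160/281], [8/25, 8/17]]; det S = 1062912/4036565
solve [mL_A; mL_B] = S·[w00; w01] and [mR_A; mR_B] = S·[w10; w11]:
  w00 = 1/2, w01 = 0, w10 = 0, w11 = -1

1/2 0 0 -1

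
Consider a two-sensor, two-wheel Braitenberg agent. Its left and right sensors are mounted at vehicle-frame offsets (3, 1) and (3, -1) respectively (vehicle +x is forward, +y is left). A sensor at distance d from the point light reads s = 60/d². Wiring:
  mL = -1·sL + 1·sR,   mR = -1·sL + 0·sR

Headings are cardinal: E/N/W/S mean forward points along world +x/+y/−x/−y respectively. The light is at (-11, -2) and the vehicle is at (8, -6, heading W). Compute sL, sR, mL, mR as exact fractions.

left sensor world pos  = (5, -7); dL² = 281
right sensor world pos = (5, -5); dR² = 265
sL = 60/281 = 60/281
sR = 60/265 = 12/53
mL = -1·sL + 1·sR = 192/14893
mR = -1·sL + 0·sR = -60/281

60/281 12/53 192/14893 -60/281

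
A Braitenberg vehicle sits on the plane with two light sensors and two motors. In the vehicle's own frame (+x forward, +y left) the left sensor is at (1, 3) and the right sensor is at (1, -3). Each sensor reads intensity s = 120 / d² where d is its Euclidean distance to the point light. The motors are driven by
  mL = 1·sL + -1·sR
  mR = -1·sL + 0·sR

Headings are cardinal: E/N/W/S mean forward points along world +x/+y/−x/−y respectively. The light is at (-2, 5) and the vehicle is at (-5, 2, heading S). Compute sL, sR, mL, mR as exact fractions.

15/2 30/13 135/26 -15/2

left sensor world pos  = (-2, 1); dL² = 16
right sensor world pos = (-8, 1); dR² = 52
sL = 120/16 = 15/2
sR = 120/52 = 30/13
mL = 1·sL + -1·sR = 135/26
mR = -1·sL + 0·sR = -15/2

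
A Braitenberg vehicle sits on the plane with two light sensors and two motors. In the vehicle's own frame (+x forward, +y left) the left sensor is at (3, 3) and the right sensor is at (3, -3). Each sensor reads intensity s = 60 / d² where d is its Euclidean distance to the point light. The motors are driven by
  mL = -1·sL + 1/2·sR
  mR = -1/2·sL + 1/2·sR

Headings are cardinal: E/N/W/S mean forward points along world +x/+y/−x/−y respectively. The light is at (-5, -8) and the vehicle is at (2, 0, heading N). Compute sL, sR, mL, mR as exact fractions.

60/137 60/221 -9150/30277 -2520/30277

left sensor world pos  = (-1, 3); dL² = 137
right sensor world pos = (5, 3); dR² = 221
sL = 60/137 = 60/137
sR = 60/221 = 60/221
mL = -1·sL + 1/2·sR = -9150/30277
mR = -1/2·sL + 1/2·sR = -2520/30277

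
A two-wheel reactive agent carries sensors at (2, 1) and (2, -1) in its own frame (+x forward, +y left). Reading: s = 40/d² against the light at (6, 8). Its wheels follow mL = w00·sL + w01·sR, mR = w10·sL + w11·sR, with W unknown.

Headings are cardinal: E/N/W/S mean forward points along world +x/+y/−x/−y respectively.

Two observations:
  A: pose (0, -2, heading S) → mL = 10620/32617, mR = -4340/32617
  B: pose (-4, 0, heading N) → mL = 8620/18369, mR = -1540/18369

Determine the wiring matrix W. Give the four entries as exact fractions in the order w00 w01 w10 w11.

obs A: pose=(0,-2,S) → sL=40/169, sR=40/193, mL=10620/32617, mR=-4340/32617
obs B: pose=(-4,0,N) → sL=40/157, sR=40/117, mL=8620/18369, mR=-1540/18369
sensor matrix S = [[40/169, 40/193], [40/157, 40/117]]; det S = 16844800/599141673
solve [mL_A; mL_B] = S·[w00; w01] and [mR_A; mR_B] = S·[w10; w11]:
  w00 = 1/2, w01 = 1, w10 = -1, w11 = 1/2

1/2 1 -1 1/2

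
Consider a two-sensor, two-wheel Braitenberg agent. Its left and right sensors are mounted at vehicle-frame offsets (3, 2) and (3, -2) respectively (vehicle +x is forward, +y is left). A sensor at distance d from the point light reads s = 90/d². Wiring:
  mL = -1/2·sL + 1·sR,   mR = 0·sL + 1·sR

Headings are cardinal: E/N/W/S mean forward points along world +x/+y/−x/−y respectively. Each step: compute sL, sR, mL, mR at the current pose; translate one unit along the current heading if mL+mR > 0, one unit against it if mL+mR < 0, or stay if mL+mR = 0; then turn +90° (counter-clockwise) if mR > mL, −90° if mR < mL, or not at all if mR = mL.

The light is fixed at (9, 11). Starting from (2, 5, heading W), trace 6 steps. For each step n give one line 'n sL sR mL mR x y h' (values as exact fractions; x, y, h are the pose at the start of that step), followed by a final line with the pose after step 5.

0 45/82 45/58 2385/4756 45/58 2 5 W
1 10/13 90/181 265/2353 90/181 1 5 S
2 9/5 45/53 -27/530 45/53 1 4 E
3 90/97 90/41 6885/3977 90/41 2 4 N
4 45/82 45/58 2385/4756 45/58 2 5 W
5 10/13 90/181 265/2353 90/181 1 5 S
final 1 4 E

n=0: pose=(2,5,W); sL=45/82, sR=45/58; mL=2385/4756, mR=45/58; mL+mR=6075/4756 → advance +1; mR−mL=45/164 → turn +1·90°
n=1: pose=(1,5,S); sL=10/13, sR=90/181; mL=265/2353, mR=90/181; mL+mR=1435/2353 → advance +1; mR−mL=5/13 → turn +1·90°
n=2: pose=(1,4,E); sL=9/5, sR=45/53; mL=-27/530, mR=45/53; mL+mR=423/530 → advance +1; mR−mL=9/10 → turn +1·90°
n=3: pose=(2,4,N); sL=90/97, sR=90/41; mL=6885/3977, mR=90/41; mL+mR=15615/3977 → advance +1; mR−mL=45/97 → turn +1·90°
n=4: pose=(2,5,W); sL=45/82, sR=45/58; mL=2385/4756, mR=45/58; mL+mR=6075/4756 → advance +1; mR−mL=45/164 → turn +1·90°
n=5: pose=(1,5,S); sL=10/13, sR=90/181; mL=265/2353, mR=90/181; mL+mR=1435/2353 → advance +1; mR−mL=5/13 → turn +1·90°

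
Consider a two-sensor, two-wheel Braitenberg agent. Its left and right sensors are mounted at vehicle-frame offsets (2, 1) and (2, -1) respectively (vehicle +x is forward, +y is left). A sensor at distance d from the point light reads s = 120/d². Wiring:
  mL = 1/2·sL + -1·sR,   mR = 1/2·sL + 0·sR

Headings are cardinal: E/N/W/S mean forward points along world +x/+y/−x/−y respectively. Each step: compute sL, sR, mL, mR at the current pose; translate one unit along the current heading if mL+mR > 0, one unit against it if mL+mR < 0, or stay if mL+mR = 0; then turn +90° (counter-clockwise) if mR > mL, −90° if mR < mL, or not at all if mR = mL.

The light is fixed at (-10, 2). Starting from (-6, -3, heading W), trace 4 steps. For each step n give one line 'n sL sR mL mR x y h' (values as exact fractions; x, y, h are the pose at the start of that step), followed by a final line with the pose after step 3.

n=0: pose=(-6,-3,W); sL=3, sR=6; mL=-9/2, mR=3/2; mL+mR=-3 → advance -1; mR−mL=6 → turn +1·90°
n=1: pose=(-5,-3,S); sL=24/17, sR=24/13; mL=-252/221, mR=12/17; mL+mR=-96/221 → advance -1; mR−mL=24/13 → turn +1·90°
n=2: pose=(-5,-2,E); sL=60/29, sR=60/37; mL=-630/1073, mR=30/29; mL+mR=480/1073 → advance +1; mR−mL=60/37 → turn +1·90°
n=3: pose=(-4,-2,N); sL=120/29, sR=120/53; mL=-300/1537, mR=60/29; mL+mR=2880/1537 → advance +1; mR−mL=120/53 → turn +1·90°

0 3 6 -9/2 3/2 -6 -3 W
1 24/17 24/13 -252/221 12/17 -5 -3 S
2 60/29 60/37 -630/1073 30/29 -5 -2 E
3 120/29 120/53 -300/1537 60/29 -4 -2 N
final -4 -1 W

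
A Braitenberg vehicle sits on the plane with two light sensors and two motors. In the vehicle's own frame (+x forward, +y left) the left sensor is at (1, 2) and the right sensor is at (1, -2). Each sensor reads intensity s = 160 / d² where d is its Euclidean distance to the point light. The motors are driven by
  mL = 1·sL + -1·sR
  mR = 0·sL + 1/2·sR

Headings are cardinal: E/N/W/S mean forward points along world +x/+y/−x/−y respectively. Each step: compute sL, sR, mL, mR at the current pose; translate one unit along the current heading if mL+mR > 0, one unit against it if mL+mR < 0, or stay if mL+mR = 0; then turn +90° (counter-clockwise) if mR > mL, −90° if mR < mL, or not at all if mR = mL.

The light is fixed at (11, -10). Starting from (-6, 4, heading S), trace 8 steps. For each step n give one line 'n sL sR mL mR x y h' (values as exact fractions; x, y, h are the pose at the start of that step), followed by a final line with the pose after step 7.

n=0: pose=(-6,4,S); sL=80/197, sR=16/53; mL=1088/10441, mR=8/53; mL+mR=2664/10441 → advance +1; mR−mL=488/10441 → turn +1·90°
n=1: pose=(-6,3,E); sL=160/481, sR=160/377; mL=-1280/13949, mR=80/377; mL+mR=1680/13949 → advance +1; mR−mL=4240/13949 → turn +1·90°
n=2: pose=(-5,3,N); sL=4/13, sR=20/49; mL=-64/637, mR=10/49; mL+mR=66/637 → advance +1; mR−mL=194/637 → turn +1·90°
n=3: pose=(-5,4,W); sL=160/433, sR=32/109; mL=3584/47197, mR=16/109; mL+mR=10512/47197 → advance +1; mR−mL=3344/47197 → turn +1·90°
n=4: pose=(-6,4,S); sL=80/197, sR=16/53; mL=1088/10441, mR=8/53; mL+mR=2664/10441 → advance +1; mR−mL=488/10441 → turn +1·90°
n=5: pose=(-6,3,E); sL=160/481, sR=160/377; mL=-1280/13949, mR=80/377; mL+mR=1680/13949 → advance +1; mR−mL=4240/13949 → turn +1·90°
n=6: pose=(-5,3,N); sL=4/13, sR=20/49; mL=-64/637, mR=10/49; mL+mR=66/637 → advance +1; mR−mL=194/637 → turn +1·90°
n=7: pose=(-5,4,W); sL=160/433, sR=32/109; mL=3584/47197, mR=16/109; mL+mR=10512/47197 → advance +1; mR−mL=3344/47197 → turn +1·90°

0 80/197 16/53 1088/10441 8/53 -6 4 S
1 160/481 160/377 -1280/13949 80/377 -6 3 E
2 4/13 20/49 -64/637 10/49 -5 3 N
3 160/433 32/109 3584/47197 16/109 -5 4 W
4 80/197 16/53 1088/10441 8/53 -6 4 S
5 160/481 160/377 -1280/13949 80/377 -6 3 E
6 4/13 20/49 -64/637 10/49 -5 3 N
7 160/433 32/109 3584/47197 16/109 -5 4 W
final -6 4 S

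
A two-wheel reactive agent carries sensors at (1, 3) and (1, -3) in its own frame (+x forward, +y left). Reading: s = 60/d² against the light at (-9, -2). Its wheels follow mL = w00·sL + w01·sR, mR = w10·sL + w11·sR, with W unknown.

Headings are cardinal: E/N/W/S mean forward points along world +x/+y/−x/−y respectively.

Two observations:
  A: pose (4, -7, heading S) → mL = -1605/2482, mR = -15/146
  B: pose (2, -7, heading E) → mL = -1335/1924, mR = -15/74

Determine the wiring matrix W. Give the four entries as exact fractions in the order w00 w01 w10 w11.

obs A: pose=(4,-7,S) → sL=15/73, sR=15/34, mL=-1605/2482, mR=-15/146
obs B: pose=(2,-7,E) → sL=15/37, sR=15/52, mL=-1335/1924, mR=-15/74
sensor matrix S = [[15/73, 15/34], [15/37, 15/52]]; det S = -285525/2387684
solve [mL_A; mL_B] = S·[w00; w01] and [mR_A; mR_B] = S·[w10; w11]:
  w00 = -1, w01 = -1, w10 = -1/2, w11 = 0

-1 -1 -1/2 0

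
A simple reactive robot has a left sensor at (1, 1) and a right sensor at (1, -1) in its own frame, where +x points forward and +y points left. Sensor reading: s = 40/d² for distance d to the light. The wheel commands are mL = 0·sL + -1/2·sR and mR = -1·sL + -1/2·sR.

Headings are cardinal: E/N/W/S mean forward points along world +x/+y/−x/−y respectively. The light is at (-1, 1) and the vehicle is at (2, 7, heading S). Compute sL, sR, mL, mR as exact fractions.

40/41 40/29 -20/29 -1980/1189

left sensor world pos  = (3, 6); dL² = 41
right sensor world pos = (1, 6); dR² = 29
sL = 40/41 = 40/41
sR = 40/29 = 40/29
mL = 0·sL + -1/2·sR = -20/29
mR = -1·sL + -1/2·sR = -1980/1189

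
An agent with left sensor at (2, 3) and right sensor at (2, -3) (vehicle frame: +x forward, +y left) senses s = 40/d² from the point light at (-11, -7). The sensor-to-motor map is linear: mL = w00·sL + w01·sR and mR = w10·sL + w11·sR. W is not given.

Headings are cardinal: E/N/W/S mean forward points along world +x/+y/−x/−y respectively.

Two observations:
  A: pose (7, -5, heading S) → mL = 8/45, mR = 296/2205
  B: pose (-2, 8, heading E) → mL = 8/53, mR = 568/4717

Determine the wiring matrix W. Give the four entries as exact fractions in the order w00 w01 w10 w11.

0 1 1/2 1/2

obs A: pose=(7,-5,S) → sL=40/441, sR=8/45, mL=8/45, mR=296/2205
obs B: pose=(-2,8,E) → sL=8/89, sR=8/53, mL=8/53, mR=568/4717
sensor matrix S = [[40/441, 8/45], [8/89, 8/53]]; det S = -7936/3466995
solve [mL_A; mL_B] = S·[w00; w01] and [mR_A; mR_B] = S·[w10; w11]:
  w00 = 0, w01 = 1, w10 = 1/2, w11 = 1/2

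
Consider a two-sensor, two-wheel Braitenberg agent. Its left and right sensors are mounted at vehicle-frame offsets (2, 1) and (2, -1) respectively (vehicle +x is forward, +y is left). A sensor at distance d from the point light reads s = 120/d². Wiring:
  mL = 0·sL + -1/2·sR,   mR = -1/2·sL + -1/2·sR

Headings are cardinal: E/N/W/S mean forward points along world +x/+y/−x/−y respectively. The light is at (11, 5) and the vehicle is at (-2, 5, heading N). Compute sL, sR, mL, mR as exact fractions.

left sensor world pos  = (-3, 7); dL² = 200
right sensor world pos = (-1, 7); dR² = 148
sL = 120/200 = 3/5
sR = 120/148 = 30/37
mL = 0·sL + -1/2·sR = -15/37
mR = -1/2·sL + -1/2·sR = -261/370

3/5 30/37 -15/37 -261/370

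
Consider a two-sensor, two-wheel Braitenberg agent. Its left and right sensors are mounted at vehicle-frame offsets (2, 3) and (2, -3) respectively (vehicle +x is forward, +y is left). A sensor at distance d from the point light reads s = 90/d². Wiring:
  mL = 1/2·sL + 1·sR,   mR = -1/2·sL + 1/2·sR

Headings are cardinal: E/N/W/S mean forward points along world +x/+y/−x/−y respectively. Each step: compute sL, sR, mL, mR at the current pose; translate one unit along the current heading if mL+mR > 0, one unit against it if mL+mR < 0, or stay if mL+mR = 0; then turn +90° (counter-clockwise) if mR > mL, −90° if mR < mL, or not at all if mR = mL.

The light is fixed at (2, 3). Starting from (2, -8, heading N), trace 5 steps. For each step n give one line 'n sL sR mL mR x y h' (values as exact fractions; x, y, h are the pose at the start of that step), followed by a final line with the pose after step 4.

0 1 1 3/2 0 2 -8 N
1 90/53 90/173 12555/9169 -5400/9169 2 -7 E
2 9/16 45/74 1053/1184 27/1184 3 -7 S
3 90/197 18/13 4131/2561 1188/2561 3 -8 W
4 1 1 3/2 0 2 -8 N
final 2 -7 E

n=0: pose=(2,-8,N); sL=1, sR=1; mL=3/2, mR=0; mL+mR=3/2 → advance +1; mR−mL=-3/2 → turn -1·90°
n=1: pose=(2,-7,E); sL=90/53, sR=90/173; mL=12555/9169, mR=-5400/9169; mL+mR=135/173 → advance +1; mR−mL=-17955/9169 → turn -1·90°
n=2: pose=(3,-7,S); sL=9/16, sR=45/74; mL=1053/1184, mR=27/1184; mL+mR=135/148 → advance +1; mR−mL=-513/592 → turn -1·90°
n=3: pose=(3,-8,W); sL=90/197, sR=18/13; mL=4131/2561, mR=1188/2561; mL+mR=27/13 → advance +1; mR−mL=-2943/2561 → turn -1·90°
n=4: pose=(2,-8,N); sL=1, sR=1; mL=3/2, mR=0; mL+mR=3/2 → advance +1; mR−mL=-3/2 → turn -1·90°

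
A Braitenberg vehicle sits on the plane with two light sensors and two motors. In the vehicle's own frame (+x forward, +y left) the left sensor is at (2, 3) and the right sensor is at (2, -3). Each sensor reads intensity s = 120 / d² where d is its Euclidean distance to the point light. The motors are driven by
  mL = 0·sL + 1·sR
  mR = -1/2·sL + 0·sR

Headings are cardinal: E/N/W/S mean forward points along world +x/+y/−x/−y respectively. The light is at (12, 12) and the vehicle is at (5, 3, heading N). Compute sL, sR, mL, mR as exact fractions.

left sensor world pos  = (2, 5); dL² = 149
right sensor world pos = (8, 5); dR² = 65
sL = 120/149 = 120/149
sR = 120/65 = 24/13
mL = 0·sL + 1·sR = 24/13
mR = -1/2·sL + 0·sR = -60/149

120/149 24/13 24/13 -60/149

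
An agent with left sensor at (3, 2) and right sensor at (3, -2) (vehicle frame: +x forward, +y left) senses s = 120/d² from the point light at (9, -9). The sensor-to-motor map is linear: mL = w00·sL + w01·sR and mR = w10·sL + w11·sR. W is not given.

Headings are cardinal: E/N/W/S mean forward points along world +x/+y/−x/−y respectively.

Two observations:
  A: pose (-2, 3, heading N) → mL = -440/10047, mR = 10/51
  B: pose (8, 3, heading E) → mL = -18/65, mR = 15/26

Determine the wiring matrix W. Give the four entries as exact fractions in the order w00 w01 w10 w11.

obs A: pose=(-2,3,N) → sL=60/197, sR=20/51, mL=-440/10047, mR=10/51
obs B: pose=(8,3,E) → sL=3/5, sR=15/13, mL=-18/65, mR=15/26
sensor matrix S = [[60/197, 20/51], [3/5, 15/13]]; det S = 5056/43537
solve [mL_A; mL_B] = S·[w00; w01] and [mR_A; mR_B] = S·[w10; w11]:
  w00 = 1/2, w01 = -1/2, w10 = 0, w11 = 1/2

1/2 -1/2 0 1/2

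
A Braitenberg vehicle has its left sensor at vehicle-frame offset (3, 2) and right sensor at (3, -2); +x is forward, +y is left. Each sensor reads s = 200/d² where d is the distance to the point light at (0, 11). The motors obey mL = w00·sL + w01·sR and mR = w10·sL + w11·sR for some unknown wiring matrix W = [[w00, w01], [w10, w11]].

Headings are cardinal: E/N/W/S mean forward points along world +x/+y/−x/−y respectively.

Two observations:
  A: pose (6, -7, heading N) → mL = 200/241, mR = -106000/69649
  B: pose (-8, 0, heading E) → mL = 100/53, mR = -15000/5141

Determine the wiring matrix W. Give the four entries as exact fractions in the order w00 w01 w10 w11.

obs A: pose=(6,-7,N) → sL=200/241, sR=200/289, mL=200/241, mR=-106000/69649
obs B: pose=(-8,0,E) → sL=100/53, sR=100/97, mL=100/53, mR=-15000/5141
sensor matrix S = [[200/241, 200/289], [100/53, 100/97]]; det S = -161200000/358065509
solve [mL_A; mL_B] = S·[w00; w01] and [mR_A; mR_B] = S·[w10; w11]:
  w00 = 1, w01 = 0, w10 = -1, w11 = -1

1 0 -1 -1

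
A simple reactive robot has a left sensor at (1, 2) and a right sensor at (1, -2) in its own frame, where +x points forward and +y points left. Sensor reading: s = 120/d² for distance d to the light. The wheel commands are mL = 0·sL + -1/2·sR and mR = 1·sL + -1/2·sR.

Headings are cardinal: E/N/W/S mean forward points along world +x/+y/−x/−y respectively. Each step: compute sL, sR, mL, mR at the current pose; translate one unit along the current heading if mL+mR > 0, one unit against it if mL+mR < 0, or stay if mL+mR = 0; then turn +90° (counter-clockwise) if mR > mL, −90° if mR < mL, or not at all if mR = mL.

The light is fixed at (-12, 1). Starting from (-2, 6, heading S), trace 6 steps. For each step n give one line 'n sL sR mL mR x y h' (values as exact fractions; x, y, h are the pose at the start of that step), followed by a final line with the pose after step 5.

n=0: pose=(-2,6,S); sL=3/4, sR=3/2; mL=-3/4, mR=0; mL+mR=-3/4 → advance -1; mR−mL=3/4 → turn +1·90°
n=1: pose=(-2,7,E); sL=24/37, sR=120/137; mL=-60/137, mR=1068/5069; mL+mR=-1152/5069 → advance -1; mR−mL=24/37 → turn +1·90°
n=2: pose=(-3,7,N); sL=60/49, sR=12/17; mL=-6/17, mR=726/833; mL+mR=432/833 → advance +1; mR−mL=60/49 → turn +1·90°
n=3: pose=(-3,8,W); sL=120/89, sR=24/29; mL=-12/29, mR=2412/2581; mL+mR=1344/2581 → advance +1; mR−mL=120/89 → turn +1·90°
n=4: pose=(-4,8,S); sL=15/17, sR=5/3; mL=-5/6, mR=5/102; mL+mR=-40/51 → advance -1; mR−mL=15/17 → turn +1·90°
n=5: pose=(-4,9,E); sL=120/181, sR=40/39; mL=-20/39, mR=1060/7059; mL+mR=-2560/7059 → advance -1; mR−mL=120/181 → turn +1·90°

0 3/4 3/2 -3/4 0 -2 6 S
1 24/37 120/137 -60/137 1068/5069 -2 7 E
2 60/49 12/17 -6/17 726/833 -3 7 N
3 120/89 24/29 -12/29 2412/2581 -3 8 W
4 15/17 5/3 -5/6 5/102 -4 8 S
5 120/181 40/39 -20/39 1060/7059 -4 9 E
final -5 9 N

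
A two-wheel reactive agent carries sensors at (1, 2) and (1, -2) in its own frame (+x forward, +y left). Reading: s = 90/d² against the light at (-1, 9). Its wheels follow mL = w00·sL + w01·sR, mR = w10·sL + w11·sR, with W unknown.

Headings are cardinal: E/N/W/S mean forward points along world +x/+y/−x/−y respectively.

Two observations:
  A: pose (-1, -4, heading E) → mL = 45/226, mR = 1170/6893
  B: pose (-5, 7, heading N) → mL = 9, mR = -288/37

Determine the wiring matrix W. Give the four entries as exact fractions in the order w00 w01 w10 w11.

obs A: pose=(-1,-4,E) → sL=45/61, sR=45/113, mL=45/226, mR=1170/6893
obs B: pose=(-5,7,N) → sL=90/37, sR=18, mL=9, mR=-288/37
sensor matrix S = [[45/61, 45/113], [90/37, 18]]; det S = 3139560/255041
solve [mL_A; mL_B] = S·[w00; w01] and [mR_A; mR_B] = S·[w10; w11]:
  w00 = 0, w01 = 1/2, w10 = 1/2, w11 = -1/2

0 1/2 1/2 -1/2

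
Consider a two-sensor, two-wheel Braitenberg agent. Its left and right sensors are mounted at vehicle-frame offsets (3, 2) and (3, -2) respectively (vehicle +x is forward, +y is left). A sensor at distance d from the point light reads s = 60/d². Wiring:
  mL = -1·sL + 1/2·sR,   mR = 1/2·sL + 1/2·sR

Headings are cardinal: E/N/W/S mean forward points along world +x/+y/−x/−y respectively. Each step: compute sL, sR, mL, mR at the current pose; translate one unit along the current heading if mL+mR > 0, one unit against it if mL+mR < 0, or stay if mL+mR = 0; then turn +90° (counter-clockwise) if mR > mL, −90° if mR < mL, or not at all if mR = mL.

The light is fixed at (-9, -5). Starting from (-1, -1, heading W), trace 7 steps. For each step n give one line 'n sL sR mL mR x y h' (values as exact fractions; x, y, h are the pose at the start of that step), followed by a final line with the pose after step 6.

n=0: pose=(-1,-1,W); sL=60/29, sR=60/61; mL=-2790/1769, mR=2700/1769; mL+mR=-90/1769 → advance -1; mR−mL=90/29 → turn +1·90°
n=1: pose=(0,-1,S); sL=30/61, sR=6/5; mL=33/305, mR=258/305; mL+mR=291/305 → advance +1; mR−mL=45/61 → turn +1·90°
n=2: pose=(0,-2,E); sL=60/169, sR=12/29; mL=-726/4901, mR=1884/4901; mL+mR=1158/4901 → advance +1; mR−mL=90/169 → turn +1·90°
n=3: pose=(1,-2,N); sL=3/5, sR=1/3; mL=-13/30, mR=7/15; mL+mR=1/30 → advance +1; mR−mL=9/10 → turn +1·90°
n=4: pose=(1,-1,W); sL=60/53, sR=12/17; mL=-702/901, mR=828/901; mL+mR=126/901 → advance +1; mR−mL=90/53 → turn +1·90°
n=5: pose=(0,-1,S); sL=30/61, sR=6/5; mL=33/305, mR=258/305; mL+mR=291/305 → advance +1; mR−mL=45/61 → turn +1·90°
n=6: pose=(0,-2,E); sL=60/169, sR=12/29; mL=-726/4901, mR=1884/4901; mL+mR=1158/4901 → advance +1; mR−mL=90/169 → turn +1·90°

0 60/29 60/61 -2790/1769 2700/1769 -1 -1 W
1 30/61 6/5 33/305 258/305 0 -1 S
2 60/169 12/29 -726/4901 1884/4901 0 -2 E
3 3/5 1/3 -13/30 7/15 1 -2 N
4 60/53 12/17 -702/901 828/901 1 -1 W
5 30/61 6/5 33/305 258/305 0 -1 S
6 60/169 12/29 -726/4901 1884/4901 0 -2 E
final 1 -2 N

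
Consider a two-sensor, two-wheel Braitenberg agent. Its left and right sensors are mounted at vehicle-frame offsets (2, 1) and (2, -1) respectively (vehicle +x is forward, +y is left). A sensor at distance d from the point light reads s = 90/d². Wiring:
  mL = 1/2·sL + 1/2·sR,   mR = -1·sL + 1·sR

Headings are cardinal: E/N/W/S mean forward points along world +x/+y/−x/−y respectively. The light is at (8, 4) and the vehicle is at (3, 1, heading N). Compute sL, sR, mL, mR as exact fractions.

90/37 90/17 2430/629 1800/629

left sensor world pos  = (2, 3); dL² = 37
right sensor world pos = (4, 3); dR² = 17
sL = 90/37 = 90/37
sR = 90/17 = 90/17
mL = 1/2·sL + 1/2·sR = 2430/629
mR = -1·sL + 1·sR = 1800/629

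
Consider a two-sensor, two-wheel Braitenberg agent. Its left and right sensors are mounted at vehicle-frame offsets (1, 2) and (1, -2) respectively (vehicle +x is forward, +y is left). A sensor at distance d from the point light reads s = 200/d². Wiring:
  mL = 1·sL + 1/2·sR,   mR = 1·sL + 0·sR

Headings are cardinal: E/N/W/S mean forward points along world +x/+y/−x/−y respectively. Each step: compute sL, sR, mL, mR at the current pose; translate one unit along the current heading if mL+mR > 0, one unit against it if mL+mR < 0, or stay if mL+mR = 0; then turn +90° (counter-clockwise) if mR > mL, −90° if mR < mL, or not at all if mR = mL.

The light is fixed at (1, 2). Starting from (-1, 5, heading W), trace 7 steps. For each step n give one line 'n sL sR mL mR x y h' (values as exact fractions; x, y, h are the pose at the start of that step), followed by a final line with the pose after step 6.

0 20 100/17 390/17 20 -1 5 W
1 200/41 200/17 7500/697 200/41 -2 5 N
2 5 25 35/2 5 -2 6 E
3 200/9 8 236/9 200/9 -1 6 S
4 20 100/17 390/17 20 -1 5 W
5 200/41 200/17 7500/697 200/41 -2 5 N
6 5 25 35/2 5 -2 6 E
final -1 6 S

n=0: pose=(-1,5,W); sL=20, sR=100/17; mL=390/17, mR=20; mL+mR=730/17 → advance +1; mR−mL=-50/17 → turn -1·90°
n=1: pose=(-2,5,N); sL=200/41, sR=200/17; mL=7500/697, mR=200/41; mL+mR=10900/697 → advance +1; mR−mL=-100/17 → turn -1·90°
n=2: pose=(-2,6,E); sL=5, sR=25; mL=35/2, mR=5; mL+mR=45/2 → advance +1; mR−mL=-25/2 → turn -1·90°
n=3: pose=(-1,6,S); sL=200/9, sR=8; mL=236/9, mR=200/9; mL+mR=436/9 → advance +1; mR−mL=-4 → turn -1·90°
n=4: pose=(-1,5,W); sL=20, sR=100/17; mL=390/17, mR=20; mL+mR=730/17 → advance +1; mR−mL=-50/17 → turn -1·90°
n=5: pose=(-2,5,N); sL=200/41, sR=200/17; mL=7500/697, mR=200/41; mL+mR=10900/697 → advance +1; mR−mL=-100/17 → turn -1·90°
n=6: pose=(-2,6,E); sL=5, sR=25; mL=35/2, mR=5; mL+mR=45/2 → advance +1; mR−mL=-25/2 → turn -1·90°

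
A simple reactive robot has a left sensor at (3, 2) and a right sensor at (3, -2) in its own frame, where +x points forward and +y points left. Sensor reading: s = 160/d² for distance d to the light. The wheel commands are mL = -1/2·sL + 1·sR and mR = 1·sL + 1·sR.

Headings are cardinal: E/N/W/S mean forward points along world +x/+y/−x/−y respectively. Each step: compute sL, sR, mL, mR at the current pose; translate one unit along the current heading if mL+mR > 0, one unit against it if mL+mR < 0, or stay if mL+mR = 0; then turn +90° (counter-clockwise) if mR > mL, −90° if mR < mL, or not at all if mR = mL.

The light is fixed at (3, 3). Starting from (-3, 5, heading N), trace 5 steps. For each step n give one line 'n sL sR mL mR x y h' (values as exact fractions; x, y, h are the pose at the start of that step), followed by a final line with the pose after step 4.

n=0: pose=(-3,5,N); sL=160/89, sR=160/41; mL=10960/3649, mR=20800/3649; mL+mR=31760/3649 → advance +1; mR−mL=240/89 → turn +1·90°
n=1: pose=(-3,6,W); sL=80/41, sR=80/53; mL=1160/2173, mR=7520/2173; mL+mR=8680/2173 → advance +1; mR−mL=120/41 → turn +1·90°
n=2: pose=(-4,6,S); sL=32/5, sR=160/81; mL=-496/405, mR=3392/405; mL+mR=2896/405 → advance +1; mR−mL=48/5 → turn +1·90°
n=3: pose=(-4,5,E); sL=5, sR=10; mL=15/2, mR=15; mL+mR=45/2 → advance +1; mR−mL=15/2 → turn +1·90°
n=4: pose=(-3,5,N); sL=160/89, sR=160/41; mL=10960/3649, mR=20800/3649; mL+mR=31760/3649 → advance +1; mR−mL=240/89 → turn +1·90°

0 160/89 160/41 10960/3649 20800/3649 -3 5 N
1 80/41 80/53 1160/2173 7520/2173 -3 6 W
2 32/5 160/81 -496/405 3392/405 -4 6 S
3 5 10 15/2 15 -4 5 E
4 160/89 160/41 10960/3649 20800/3649 -3 5 N
final -3 6 W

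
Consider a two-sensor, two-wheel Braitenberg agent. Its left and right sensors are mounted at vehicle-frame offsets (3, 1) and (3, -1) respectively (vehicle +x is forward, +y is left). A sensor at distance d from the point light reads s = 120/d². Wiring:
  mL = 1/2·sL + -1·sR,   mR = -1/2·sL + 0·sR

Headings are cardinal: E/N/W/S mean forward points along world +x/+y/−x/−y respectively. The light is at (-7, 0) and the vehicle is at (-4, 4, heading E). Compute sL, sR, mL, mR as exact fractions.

120/61 8/3 -308/183 -60/61

left sensor world pos  = (-1, 5); dL² = 61
right sensor world pos = (-1, 3); dR² = 45
sL = 120/61 = 120/61
sR = 120/45 = 8/3
mL = 1/2·sL + -1·sR = -308/183
mR = -1/2·sL + 0·sR = -60/61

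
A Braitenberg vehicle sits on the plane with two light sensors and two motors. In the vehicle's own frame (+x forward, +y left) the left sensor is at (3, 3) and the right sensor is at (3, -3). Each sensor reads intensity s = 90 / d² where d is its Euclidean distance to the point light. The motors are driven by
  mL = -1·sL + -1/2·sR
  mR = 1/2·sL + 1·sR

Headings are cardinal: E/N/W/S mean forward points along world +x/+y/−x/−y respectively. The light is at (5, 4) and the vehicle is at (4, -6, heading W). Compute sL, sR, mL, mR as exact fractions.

18/37 18/13 -567/481 783/481

left sensor world pos  = (1, -9); dL² = 185
right sensor world pos = (1, -3); dR² = 65
sL = 90/185 = 18/37
sR = 90/65 = 18/13
mL = -1·sL + -1/2·sR = -567/481
mR = 1/2·sL + 1·sR = 783/481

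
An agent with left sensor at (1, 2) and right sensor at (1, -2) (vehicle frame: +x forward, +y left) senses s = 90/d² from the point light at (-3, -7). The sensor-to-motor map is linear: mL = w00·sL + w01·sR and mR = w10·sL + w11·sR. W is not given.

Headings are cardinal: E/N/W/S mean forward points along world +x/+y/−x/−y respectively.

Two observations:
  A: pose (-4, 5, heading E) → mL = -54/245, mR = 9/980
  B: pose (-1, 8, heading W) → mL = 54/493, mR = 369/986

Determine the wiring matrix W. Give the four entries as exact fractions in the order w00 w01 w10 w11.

obs A: pose=(-4,5,E) → sL=45/98, sR=9/10, mL=-54/245, mR=9/980
obs B: pose=(-1,8,W) → sL=9/17, sR=9/29, mL=54/493, mR=369/986
sensor matrix S = [[45/98, 9/10], [9/17, 9/29]]; det S = -40338/120785
solve [mL_A; mL_B] = S·[w00; w01] and [mR_A; mR_B] = S·[w10; w11]:
  w00 = 1/2, w01 = -1/2, w10 = 1, w11 = -1/2

1/2 -1/2 1 -1/2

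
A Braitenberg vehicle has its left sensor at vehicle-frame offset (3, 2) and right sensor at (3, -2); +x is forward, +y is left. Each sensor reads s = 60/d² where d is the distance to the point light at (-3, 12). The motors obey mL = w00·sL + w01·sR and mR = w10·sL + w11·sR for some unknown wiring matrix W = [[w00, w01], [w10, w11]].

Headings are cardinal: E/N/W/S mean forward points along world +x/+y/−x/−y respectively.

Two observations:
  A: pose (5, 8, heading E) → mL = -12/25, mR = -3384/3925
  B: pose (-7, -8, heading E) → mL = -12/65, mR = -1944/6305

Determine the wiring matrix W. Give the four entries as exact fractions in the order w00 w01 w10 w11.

-1 0 -1 -1

obs A: pose=(5,8,E) → sL=12/25, sR=60/157, mL=-12/25, mR=-3384/3925
obs B: pose=(-7,-8,E) → sL=12/65, sR=12/97, mL=-12/65, mR=-1944/6305
sensor matrix S = [[12/25, 60/157], [12/65, 12/97]]; det S = -55296/4949425
solve [mL_A; mL_B] = S·[w00; w01] and [mR_A; mR_B] = S·[w10; w11]:
  w00 = -1, w01 = 0, w10 = -1, w11 = -1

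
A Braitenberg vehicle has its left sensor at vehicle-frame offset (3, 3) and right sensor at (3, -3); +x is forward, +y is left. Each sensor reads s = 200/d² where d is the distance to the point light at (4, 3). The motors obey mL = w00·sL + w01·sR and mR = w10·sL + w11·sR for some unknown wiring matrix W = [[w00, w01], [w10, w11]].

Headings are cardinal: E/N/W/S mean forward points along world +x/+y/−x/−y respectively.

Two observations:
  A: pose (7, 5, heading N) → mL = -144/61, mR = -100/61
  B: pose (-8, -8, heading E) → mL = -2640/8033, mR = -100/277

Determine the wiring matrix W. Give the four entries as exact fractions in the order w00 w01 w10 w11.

-1/2 1/2 0 -1/2

obs A: pose=(7,5,N) → sL=8, sR=200/61, mL=-144/61, mR=-100/61
obs B: pose=(-8,-8,E) → sL=40/29, sR=200/277, mL=-2640/8033, mR=-100/277
sensor matrix S = [[8, 200/61], [40/29, 200/277]]; det S = 614400/490013
solve [mL_A; mL_B] = S·[w00; w01] and [mR_A; mR_B] = S·[w10; w11]:
  w00 = -1/2, w01 = 1/2, w10 = 0, w11 = -1/2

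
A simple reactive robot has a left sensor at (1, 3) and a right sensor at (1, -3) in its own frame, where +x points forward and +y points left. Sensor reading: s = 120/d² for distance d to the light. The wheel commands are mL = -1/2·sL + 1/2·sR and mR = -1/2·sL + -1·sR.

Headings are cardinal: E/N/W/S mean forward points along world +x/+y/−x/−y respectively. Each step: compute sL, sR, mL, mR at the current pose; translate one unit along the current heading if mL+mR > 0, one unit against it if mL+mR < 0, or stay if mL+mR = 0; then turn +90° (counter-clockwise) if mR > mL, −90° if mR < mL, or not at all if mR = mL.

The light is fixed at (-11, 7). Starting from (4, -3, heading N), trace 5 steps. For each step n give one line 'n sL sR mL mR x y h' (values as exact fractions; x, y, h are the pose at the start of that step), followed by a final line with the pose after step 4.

0 8/15 8/27 -16/135 -76/135 4 -3 N
1 3/8 30/113 -99/1808 -819/1808 4 -4 E
2 120/433 24/53 2016/22949 -13572/22949 3 -4 S
3 60/169 60/109 1800/18421 -13410/18421 3 -3 W
4 8/15 8/27 -16/135 -76/135 4 -3 N
final 4 -4 E

n=0: pose=(4,-3,N); sL=8/15, sR=8/27; mL=-16/135, mR=-76/135; mL+mR=-92/135 → advance -1; mR−mL=-4/9 → turn -1·90°
n=1: pose=(4,-4,E); sL=3/8, sR=30/113; mL=-99/1808, mR=-819/1808; mL+mR=-459/904 → advance -1; mR−mL=-45/113 → turn -1·90°
n=2: pose=(3,-4,S); sL=120/433, sR=24/53; mL=2016/22949, mR=-13572/22949; mL+mR=-11556/22949 → advance -1; mR−mL=-36/53 → turn -1·90°
n=3: pose=(3,-3,W); sL=60/169, sR=60/109; mL=1800/18421, mR=-13410/18421; mL+mR=-11610/18421 → advance -1; mR−mL=-90/109 → turn -1·90°
n=4: pose=(4,-3,N); sL=8/15, sR=8/27; mL=-16/135, mR=-76/135; mL+mR=-92/135 → advance -1; mR−mL=-4/9 → turn -1·90°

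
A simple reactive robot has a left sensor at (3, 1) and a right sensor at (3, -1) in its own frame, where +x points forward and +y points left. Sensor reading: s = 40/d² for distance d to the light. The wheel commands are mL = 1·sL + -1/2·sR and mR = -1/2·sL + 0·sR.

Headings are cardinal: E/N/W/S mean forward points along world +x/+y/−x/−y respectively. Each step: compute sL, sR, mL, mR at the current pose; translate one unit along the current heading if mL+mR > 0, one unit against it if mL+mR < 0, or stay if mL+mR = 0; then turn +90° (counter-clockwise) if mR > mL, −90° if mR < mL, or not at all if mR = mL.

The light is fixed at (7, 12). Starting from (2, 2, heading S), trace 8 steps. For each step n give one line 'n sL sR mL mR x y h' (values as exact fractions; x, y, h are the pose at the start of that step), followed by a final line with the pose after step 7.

n=0: pose=(2,2,S); sL=8/37, sR=8/41; mL=180/1517, mR=-4/37; mL+mR=16/1517 → advance +1; mR−mL=-344/1517 → turn -1·90°
n=1: pose=(2,1,W); sL=5/26, sR=10/41; mL=75/1066, mR=-5/52; mL+mR=-55/2132 → advance -1; mR−mL=-355/2132 → turn -1·90°
n=2: pose=(3,1,N); sL=40/89, sR=40/73; mL=1140/6497, mR=-20/89; mL+mR=-320/6497 → advance -1; mR−mL=-2600/6497 → turn -1·90°
n=3: pose=(3,0,E); sL=20/61, sR=4/17; mL=218/1037, mR=-10/61; mL+mR=48/1037 → advance +1; mR−mL=-388/1037 → turn -1·90°
n=4: pose=(4,0,S); sL=40/229, sR=40/241; mL=5060/55189, mR=-20/229; mL+mR=240/55189 → advance +1; mR−mL=-9880/55189 → turn -1·90°
n=5: pose=(4,-1,W); sL=5/29, sR=2/9; mL=16/261, mR=-5/58; mL+mR=-13/522 → advance -1; mR−mL=-77/522 → turn -1·90°
n=6: pose=(5,-1,N); sL=40/109, sR=40/101; mL=1860/11009, mR=-20/109; mL+mR=-160/11009 → advance -1; mR−mL=-3880/11009 → turn -1·90°
n=7: pose=(5,-2,E); sL=4/17, sR=20/113; mL=282/1921, mR=-2/17; mL+mR=56/1921 → advance +1; mR−mL=-508/1921 → turn -1·90°

0 8/37 8/41 180/1517 -4/37 2 2 S
1 5/26 10/41 75/1066 -5/52 2 1 W
2 40/89 40/73 1140/6497 -20/89 3 1 N
3 20/61 4/17 218/1037 -10/61 3 0 E
4 40/229 40/241 5060/55189 -20/229 4 0 S
5 5/29 2/9 16/261 -5/58 4 -1 W
6 40/109 40/101 1860/11009 -20/109 5 -1 N
7 4/17 20/113 282/1921 -2/17 5 -2 E
final 6 -2 S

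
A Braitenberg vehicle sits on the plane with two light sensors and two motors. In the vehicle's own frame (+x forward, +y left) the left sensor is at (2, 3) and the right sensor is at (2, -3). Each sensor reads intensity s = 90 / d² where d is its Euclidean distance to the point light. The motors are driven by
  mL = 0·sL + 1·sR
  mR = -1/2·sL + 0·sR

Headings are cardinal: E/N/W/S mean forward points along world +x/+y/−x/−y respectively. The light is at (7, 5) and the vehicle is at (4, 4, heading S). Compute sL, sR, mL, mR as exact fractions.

left sensor world pos  = (7, 2); dL² = 9
right sensor world pos = (1, 2); dR² = 45
sL = 90/9 = 10
sR = 90/45 = 2
mL = 0·sL + 1·sR = 2
mR = -1/2·sL + 0·sR = -5

10 2 2 -5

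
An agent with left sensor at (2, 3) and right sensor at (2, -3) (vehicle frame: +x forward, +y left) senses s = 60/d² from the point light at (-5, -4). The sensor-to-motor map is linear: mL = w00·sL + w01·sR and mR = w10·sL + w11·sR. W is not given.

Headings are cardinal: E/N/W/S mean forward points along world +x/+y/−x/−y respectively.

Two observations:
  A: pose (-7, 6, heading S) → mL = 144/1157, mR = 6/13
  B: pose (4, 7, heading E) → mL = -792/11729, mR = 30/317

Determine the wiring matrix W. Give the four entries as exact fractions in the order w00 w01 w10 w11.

1/2 -1/2 1/2 0

obs A: pose=(-7,6,S) → sL=12/13, sR=60/89, mL=144/1157, mR=6/13
obs B: pose=(4,7,E) → sL=60/317, sR=12/37, mL=-792/11729, mR=30/317
sensor matrix S = [[12/13, 60/89], [60/317, 12/37]]; det S = 2331072/13570453
solve [mL_A; mL_B] = S·[w00; w01] and [mR_A; mR_B] = S·[w10; w11]:
  w00 = 1/2, w01 = -1/2, w10 = 1/2, w11 = 0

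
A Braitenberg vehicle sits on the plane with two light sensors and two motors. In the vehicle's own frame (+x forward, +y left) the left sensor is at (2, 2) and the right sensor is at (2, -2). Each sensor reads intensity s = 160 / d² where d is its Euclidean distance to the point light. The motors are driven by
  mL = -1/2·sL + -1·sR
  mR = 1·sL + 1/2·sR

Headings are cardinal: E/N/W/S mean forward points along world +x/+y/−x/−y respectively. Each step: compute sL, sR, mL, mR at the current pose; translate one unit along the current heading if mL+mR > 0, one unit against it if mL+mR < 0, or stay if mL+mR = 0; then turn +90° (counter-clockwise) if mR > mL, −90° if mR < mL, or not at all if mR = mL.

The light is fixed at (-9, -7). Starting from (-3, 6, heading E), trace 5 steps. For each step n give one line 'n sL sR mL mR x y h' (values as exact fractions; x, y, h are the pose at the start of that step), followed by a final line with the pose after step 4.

0 160/289 32/37 -12208/10693 10544/10693 -3 6 E
1 80/117 80/137 -14840/16029 15640/16029 -4 6 N
2 160/153 32/53 -9136/8109 10928/8109 -4 7 W
3 8/9 40/37 -508/333 476/333 -5 7 S
4 32/65 32/41 -2736/2665 2352/2665 -5 8 E
final -6 8 N

n=0: pose=(-3,6,E); sL=160/289, sR=32/37; mL=-12208/10693, mR=10544/10693; mL+mR=-1664/10693 → advance -1; mR−mL=22752/10693 → turn +1·90°
n=1: pose=(-4,6,N); sL=80/117, sR=80/137; mL=-14840/16029, mR=15640/16029; mL+mR=800/16029 → advance +1; mR−mL=10160/5343 → turn +1·90°
n=2: pose=(-4,7,W); sL=160/153, sR=32/53; mL=-9136/8109, mR=10928/8109; mL+mR=1792/8109 → advance +1; mR−mL=6688/2703 → turn +1·90°
n=3: pose=(-5,7,S); sL=8/9, sR=40/37; mL=-508/333, mR=476/333; mL+mR=-32/333 → advance -1; mR−mL=328/111 → turn +1·90°
n=4: pose=(-5,8,E); sL=32/65, sR=32/41; mL=-2736/2665, mR=2352/2665; mL+mR=-384/2665 → advance -1; mR−mL=5088/2665 → turn +1·90°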